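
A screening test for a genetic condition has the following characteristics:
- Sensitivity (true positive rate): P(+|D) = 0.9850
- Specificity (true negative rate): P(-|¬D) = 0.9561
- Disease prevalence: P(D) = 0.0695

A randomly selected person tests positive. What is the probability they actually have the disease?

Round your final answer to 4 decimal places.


Let D = has disease, + = positive test

Given:
- P(D) = 0.0695 (prevalence)
- P(+|D) = 0.9850 (sensitivity)
- P(-|¬D) = 0.9561 (specificity)
- P(+|¬D) = 0.0439 (false positive rate = 1 - specificity)

Step 1: Find P(+)
P(+) = P(+|D)P(D) + P(+|¬D)P(¬D)
     = 0.9850 × 0.0695 + 0.0439 × 0.9305
     = 0.06845750 + 0.04084895
     = 0.10930645

Step 2: Apply Bayes' theorem for P(D|+)
P(D|+) = P(+|D)P(D) / P(+)
       = 0.06845750 / 0.10930645
       = 0.6263


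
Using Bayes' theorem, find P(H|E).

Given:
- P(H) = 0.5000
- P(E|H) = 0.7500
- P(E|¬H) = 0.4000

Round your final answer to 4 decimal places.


Bayes' theorem: P(H|E) = P(E|H) × P(H) / P(E)

Step 1: Calculate P(E) using law of total probability
P(E) = P(E|H)P(H) + P(E|¬H)P(¬H)
     = 0.7500 × 0.5000 + 0.4000 × 0.5000
     = 0.37500000 + 0.20000000
     = 0.57500000

Step 2: Apply Bayes' theorem
P(H|E) = P(E|H) × P(H) / P(E)
       = 0.37500000 / 0.57500000
       = 0.6522


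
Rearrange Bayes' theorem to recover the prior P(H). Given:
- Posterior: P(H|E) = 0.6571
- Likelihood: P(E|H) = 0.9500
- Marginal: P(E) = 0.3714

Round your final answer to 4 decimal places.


From Bayes' theorem: P(H|E) = P(E|H) × P(H) / P(E)

Rearranging for P(H):
P(H) = P(H|E) × P(E) / P(E|H)
     = 0.6571 × 0.3714 / 0.9500
     = 0.24404694 / 0.9500
     = 0.2569


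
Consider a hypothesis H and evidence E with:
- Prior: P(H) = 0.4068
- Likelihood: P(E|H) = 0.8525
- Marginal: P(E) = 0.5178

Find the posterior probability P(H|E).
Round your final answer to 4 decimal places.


Using Bayes' theorem:

P(H|E) = P(E|H) × P(H) / P(E)
       = 0.8525 × 0.4068 / 0.5178
       = 0.34679700 / 0.5178
       = 0.6698

The evidence strengthens our belief in H.
Prior: 0.4068 → Posterior: 0.6698


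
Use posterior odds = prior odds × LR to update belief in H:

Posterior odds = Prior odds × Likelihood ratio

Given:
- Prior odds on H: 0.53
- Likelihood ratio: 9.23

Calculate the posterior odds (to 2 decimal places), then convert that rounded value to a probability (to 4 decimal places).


Step 1: Calculate posterior odds
Posterior odds = Prior odds × LR
               = 0.53 × 9.23
               = 4.89

Step 2: Convert to probability
P(H|E) = Posterior odds / (1 + Posterior odds)
       = 4.89 / (1 + 4.89)
       = 4.89 / 5.89
       = 0.8302

The evidence increased P(H) from 0.3464 to 0.8302.


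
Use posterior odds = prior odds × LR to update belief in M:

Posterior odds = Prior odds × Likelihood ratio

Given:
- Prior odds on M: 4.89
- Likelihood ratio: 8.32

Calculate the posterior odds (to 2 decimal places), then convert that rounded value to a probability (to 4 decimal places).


Step 1: Calculate posterior odds
Posterior odds = Prior odds × LR
               = 4.89 × 8.32
               = 40.68

Step 2: Convert to probability
P(M|E) = Posterior odds / (1 + Posterior odds)
       = 40.68 / (1 + 40.68)
       = 40.68 / 41.68
       = 0.9760

The evidence increased P(M) from 0.8302 to 0.9760.


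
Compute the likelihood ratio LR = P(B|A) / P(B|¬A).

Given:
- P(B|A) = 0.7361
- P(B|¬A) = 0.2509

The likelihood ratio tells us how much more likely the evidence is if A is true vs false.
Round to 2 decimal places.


Likelihood Ratio (LR) = P(B|A) / P(B|¬A)

LR = 0.7361 / 0.2509
   = 2.93

The evidence is 2.93 times more likely if A is true than if A is false.
Since LR > 1, the evidence supports A over ¬A.


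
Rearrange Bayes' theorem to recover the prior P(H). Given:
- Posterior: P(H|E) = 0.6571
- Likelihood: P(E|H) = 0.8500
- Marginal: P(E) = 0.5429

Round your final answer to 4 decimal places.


From Bayes' theorem: P(H|E) = P(E|H) × P(H) / P(E)

Rearranging for P(H):
P(H) = P(H|E) × P(E) / P(E|H)
     = 0.6571 × 0.5429 / 0.8500
     = 0.35673959 / 0.8500
     = 0.4197


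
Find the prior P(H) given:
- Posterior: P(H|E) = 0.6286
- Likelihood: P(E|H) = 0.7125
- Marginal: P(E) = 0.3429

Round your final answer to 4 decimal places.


From Bayes' theorem: P(H|E) = P(E|H) × P(H) / P(E)

Rearranging for P(H):
P(H) = P(H|E) × P(E) / P(E|H)
     = 0.6286 × 0.3429 / 0.7125
     = 0.21554694 / 0.7125
     = 0.3025


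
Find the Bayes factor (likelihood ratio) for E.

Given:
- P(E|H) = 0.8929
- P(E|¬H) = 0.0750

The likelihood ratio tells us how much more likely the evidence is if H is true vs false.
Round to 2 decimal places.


Likelihood Ratio (LR) = P(E|H) / P(E|¬H)

LR = 0.8929 / 0.0750
   = 11.91

The evidence is 11.91 times more likely if H is true than if H is false.
Since LR > 1, the evidence supports H over ¬H.


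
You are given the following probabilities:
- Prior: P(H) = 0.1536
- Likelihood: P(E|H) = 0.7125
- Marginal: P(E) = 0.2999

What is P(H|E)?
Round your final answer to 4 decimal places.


Using Bayes' theorem:

P(H|E) = P(E|H) × P(H) / P(E)
       = 0.7125 × 0.1536 / 0.2999
       = 0.10944000 / 0.2999
       = 0.3649

The evidence strengthens our belief in H.
Prior: 0.1536 → Posterior: 0.3649


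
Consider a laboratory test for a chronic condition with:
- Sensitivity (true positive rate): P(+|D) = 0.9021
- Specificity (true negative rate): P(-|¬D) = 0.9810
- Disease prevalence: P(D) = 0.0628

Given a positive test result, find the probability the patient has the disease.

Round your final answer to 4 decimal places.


Let D = has disease, + = positive test

Given:
- P(D) = 0.0628 (prevalence)
- P(+|D) = 0.9021 (sensitivity)
- P(-|¬D) = 0.9810 (specificity)
- P(+|¬D) = 0.0190 (false positive rate = 1 - specificity)

Step 1: Find P(+)
P(+) = P(+|D)P(D) + P(+|¬D)P(¬D)
     = 0.9021 × 0.0628 + 0.0190 × 0.9372
     = 0.05665188 + 0.01780680
     = 0.07445868

Step 2: Apply Bayes' theorem for P(D|+)
P(D|+) = P(+|D)P(D) / P(+)
       = 0.05665188 / 0.07445868
       = 0.7608


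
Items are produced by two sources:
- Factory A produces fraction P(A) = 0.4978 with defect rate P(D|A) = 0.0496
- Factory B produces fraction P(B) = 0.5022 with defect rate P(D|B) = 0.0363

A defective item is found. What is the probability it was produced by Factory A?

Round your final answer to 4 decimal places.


Let A = from Factory A, D = defective

Given:
- P(A) = 0.4978, P(B) = 0.5022
- P(D|A) = 0.0496, P(D|B) = 0.0363

Step 1: Find P(D)
P(D) = P(D|A)P(A) + P(D|B)P(B)
     = 0.0496 × 0.4978 + 0.0363 × 0.5022
     = 0.02469088 + 0.01822986
     = 0.04292074

Step 2: Apply Bayes' theorem
P(A|D) = P(D|A)P(A) / P(D)
       = 0.02469088 / 0.04292074
       = 0.5753


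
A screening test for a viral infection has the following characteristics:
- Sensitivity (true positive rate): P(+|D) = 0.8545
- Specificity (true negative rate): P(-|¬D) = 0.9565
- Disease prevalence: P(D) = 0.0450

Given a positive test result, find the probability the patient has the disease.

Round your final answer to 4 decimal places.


Let D = has disease, + = positive test

Given:
- P(D) = 0.0450 (prevalence)
- P(+|D) = 0.8545 (sensitivity)
- P(-|¬D) = 0.9565 (specificity)
- P(+|¬D) = 0.0435 (false positive rate = 1 - specificity)

Step 1: Find P(+)
P(+) = P(+|D)P(D) + P(+|¬D)P(¬D)
     = 0.8545 × 0.0450 + 0.0435 × 0.9550
     = 0.03845250 + 0.04154250
     = 0.07999500

Step 2: Apply Bayes' theorem for P(D|+)
P(D|+) = P(+|D)P(D) / P(+)
       = 0.03845250 / 0.07999500
       = 0.4807


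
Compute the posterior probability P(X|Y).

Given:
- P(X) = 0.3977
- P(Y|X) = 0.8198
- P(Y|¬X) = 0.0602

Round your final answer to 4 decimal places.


Bayes' theorem: P(X|Y) = P(Y|X) × P(X) / P(Y)

Step 1: Calculate P(Y) using law of total probability
P(Y) = P(Y|X)P(X) + P(Y|¬X)P(¬X)
     = 0.8198 × 0.3977 + 0.0602 × 0.6023
     = 0.32603446 + 0.03625846
     = 0.36229292

Step 2: Apply Bayes' theorem
P(X|Y) = P(Y|X) × P(X) / P(Y)
       = 0.32603446 / 0.36229292
       = 0.8999


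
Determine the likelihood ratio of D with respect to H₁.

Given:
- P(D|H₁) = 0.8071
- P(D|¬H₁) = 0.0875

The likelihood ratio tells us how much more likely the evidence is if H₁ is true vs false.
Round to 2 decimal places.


Likelihood Ratio (LR) = P(D|H₁) / P(D|¬H₁)

LR = 0.8071 / 0.0875
   = 9.22

The evidence is 9.22 times more likely if H₁ is true than if H₁ is false.
LR > 1, so observing D raises the odds in favor of H₁.


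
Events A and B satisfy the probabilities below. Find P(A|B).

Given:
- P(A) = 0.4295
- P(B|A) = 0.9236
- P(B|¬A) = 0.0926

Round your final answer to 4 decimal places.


Bayes' theorem: P(A|B) = P(B|A) × P(A) / P(B)

Step 1: Calculate P(B) using law of total probability
P(B) = P(B|A)P(A) + P(B|¬A)P(¬A)
     = 0.9236 × 0.4295 + 0.0926 × 0.5705
     = 0.39668620 + 0.05282830
     = 0.44951450

Step 2: Apply Bayes' theorem
P(A|B) = P(B|A) × P(A) / P(B)
       = 0.39668620 / 0.44951450
       = 0.8825


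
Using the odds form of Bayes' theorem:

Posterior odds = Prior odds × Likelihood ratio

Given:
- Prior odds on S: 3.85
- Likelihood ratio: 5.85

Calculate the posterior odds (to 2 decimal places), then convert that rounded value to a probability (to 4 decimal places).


Step 1: Calculate posterior odds
Posterior odds = Prior odds × LR
               = 3.85 × 5.85
               = 22.52

Step 2: Convert to probability
P(S|E) = Posterior odds / (1 + Posterior odds)
       = 22.52 / (1 + 22.52)
       = 22.52 / 23.52
       = 0.9575

The evidence increased P(S) from 0.7938 to 0.9575.


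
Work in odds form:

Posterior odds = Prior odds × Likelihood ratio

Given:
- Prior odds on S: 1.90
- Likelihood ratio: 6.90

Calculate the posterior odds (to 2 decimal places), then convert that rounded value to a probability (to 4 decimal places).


Step 1: Calculate posterior odds
Posterior odds = Prior odds × LR
               = 1.90 × 6.90
               = 13.11

Step 2: Convert to probability
P(S|E) = Posterior odds / (1 + Posterior odds)
       = 13.11 / (1 + 13.11)
       = 13.11 / 14.11
       = 0.9291

The evidence increased P(S) from 0.6552 to 0.9291.


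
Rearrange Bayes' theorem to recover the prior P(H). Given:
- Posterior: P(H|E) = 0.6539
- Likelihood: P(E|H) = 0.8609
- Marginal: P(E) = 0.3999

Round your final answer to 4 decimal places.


From Bayes' theorem: P(H|E) = P(E|H) × P(H) / P(E)

Rearranging for P(H):
P(H) = P(H|E) × P(E) / P(E|H)
     = 0.6539 × 0.3999 / 0.8609
     = 0.26149461 / 0.8609
     = 0.3037


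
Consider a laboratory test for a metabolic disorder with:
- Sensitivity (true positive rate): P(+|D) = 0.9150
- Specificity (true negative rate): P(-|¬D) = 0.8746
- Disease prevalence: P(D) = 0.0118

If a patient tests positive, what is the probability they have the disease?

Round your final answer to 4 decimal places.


Let D = has disease, + = positive test

Given:
- P(D) = 0.0118 (prevalence)
- P(+|D) = 0.9150 (sensitivity)
- P(-|¬D) = 0.8746 (specificity)
- P(+|¬D) = 0.1254 (false positive rate = 1 - specificity)

Step 1: Find P(+)
P(+) = P(+|D)P(D) + P(+|¬D)P(¬D)
     = 0.9150 × 0.0118 + 0.1254 × 0.9882
     = 0.01079700 + 0.12392028
     = 0.13471728

Step 2: Apply Bayes' theorem for P(D|+)
P(D|+) = P(+|D)P(D) / P(+)
       = 0.01079700 / 0.13471728
       = 0.0801


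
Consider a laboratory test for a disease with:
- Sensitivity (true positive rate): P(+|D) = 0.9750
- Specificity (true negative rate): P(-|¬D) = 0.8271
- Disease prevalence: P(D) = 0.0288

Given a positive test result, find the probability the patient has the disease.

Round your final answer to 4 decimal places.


Let D = has disease, + = positive test

Given:
- P(D) = 0.0288 (prevalence)
- P(+|D) = 0.9750 (sensitivity)
- P(-|¬D) = 0.8271 (specificity)
- P(+|¬D) = 0.1729 (false positive rate = 1 - specificity)

Step 1: Find P(+)
P(+) = P(+|D)P(D) + P(+|¬D)P(¬D)
     = 0.9750 × 0.0288 + 0.1729 × 0.9712
     = 0.02808000 + 0.16792048
     = 0.19600048

Step 2: Apply Bayes' theorem for P(D|+)
P(D|+) = P(+|D)P(D) / P(+)
       = 0.02808000 / 0.19600048
       = 0.1433


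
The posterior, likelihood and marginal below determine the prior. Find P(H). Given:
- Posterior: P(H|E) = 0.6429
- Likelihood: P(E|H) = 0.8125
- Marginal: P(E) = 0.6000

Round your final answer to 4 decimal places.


From Bayes' theorem: P(H|E) = P(E|H) × P(H) / P(E)

Rearranging for P(H):
P(H) = P(H|E) × P(E) / P(E|H)
     = 0.6429 × 0.6000 / 0.8125
     = 0.38574000 / 0.8125
     = 0.4748


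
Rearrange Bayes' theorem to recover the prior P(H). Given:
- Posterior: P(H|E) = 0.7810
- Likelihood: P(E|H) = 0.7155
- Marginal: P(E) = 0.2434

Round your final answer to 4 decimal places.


From Bayes' theorem: P(H|E) = P(E|H) × P(H) / P(E)

Rearranging for P(H):
P(H) = P(H|E) × P(E) / P(E|H)
     = 0.7810 × 0.2434 / 0.7155
     = 0.19009540 / 0.7155
     = 0.2657


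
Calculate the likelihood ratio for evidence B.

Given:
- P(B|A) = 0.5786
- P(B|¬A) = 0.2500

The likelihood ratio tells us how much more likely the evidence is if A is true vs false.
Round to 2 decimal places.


Likelihood Ratio (LR) = P(B|A) / P(B|¬A)

LR = 0.5786 / 0.2500
   = 2.31

The evidence is 2.31 times more likely if A is true than if A is false.
LR > 1, so observing B raises the odds in favor of A.


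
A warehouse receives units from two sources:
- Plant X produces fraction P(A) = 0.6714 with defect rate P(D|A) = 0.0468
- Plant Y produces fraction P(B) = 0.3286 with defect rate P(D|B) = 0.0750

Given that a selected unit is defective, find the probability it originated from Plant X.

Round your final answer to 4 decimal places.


Let A = from Plant X, D = defective

Given:
- P(A) = 0.6714, P(B) = 0.3286
- P(D|A) = 0.0468, P(D|B) = 0.0750

Step 1: Find P(D)
P(D) = P(D|A)P(A) + P(D|B)P(B)
     = 0.0468 × 0.6714 + 0.0750 × 0.3286
     = 0.03142152 + 0.02464500
     = 0.05606652

Step 2: Apply Bayes' theorem
P(A|D) = P(D|A)P(A) / P(D)
       = 0.03142152 / 0.05606652
       = 0.5604


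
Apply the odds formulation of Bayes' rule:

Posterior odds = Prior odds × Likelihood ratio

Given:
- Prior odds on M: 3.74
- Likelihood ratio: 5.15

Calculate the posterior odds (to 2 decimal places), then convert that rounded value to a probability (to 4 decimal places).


Step 1: Calculate posterior odds
Posterior odds = Prior odds × LR
               = 3.74 × 5.15
               = 19.26

Step 2: Convert to probability
P(M|E) = Posterior odds / (1 + Posterior odds)
       = 19.26 / (1 + 19.26)
       = 19.26 / 20.26
       = 0.9506

The evidence increased P(M) from 0.7890 to 0.9506.


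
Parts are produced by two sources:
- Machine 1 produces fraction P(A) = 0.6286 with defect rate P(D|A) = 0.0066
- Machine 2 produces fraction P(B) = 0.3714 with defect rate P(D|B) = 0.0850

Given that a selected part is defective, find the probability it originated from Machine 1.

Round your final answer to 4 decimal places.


Let A = from Machine 1, D = defective

Given:
- P(A) = 0.6286, P(B) = 0.3714
- P(D|A) = 0.0066, P(D|B) = 0.0850

Step 1: Find P(D)
P(D) = P(D|A)P(A) + P(D|B)P(B)
     = 0.0066 × 0.6286 + 0.0850 × 0.3714
     = 0.00414876 + 0.03156900
     = 0.03571776

Step 2: Apply Bayes' theorem
P(A|D) = P(D|A)P(A) / P(D)
       = 0.00414876 / 0.03571776
       = 0.1162


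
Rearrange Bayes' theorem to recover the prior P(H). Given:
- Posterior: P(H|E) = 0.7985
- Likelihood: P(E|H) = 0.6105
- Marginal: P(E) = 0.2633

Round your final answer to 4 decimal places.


From Bayes' theorem: P(H|E) = P(E|H) × P(H) / P(E)

Rearranging for P(H):
P(H) = P(H|E) × P(E) / P(E|H)
     = 0.7985 × 0.2633 / 0.6105
     = 0.21024505 / 0.6105
     = 0.3444


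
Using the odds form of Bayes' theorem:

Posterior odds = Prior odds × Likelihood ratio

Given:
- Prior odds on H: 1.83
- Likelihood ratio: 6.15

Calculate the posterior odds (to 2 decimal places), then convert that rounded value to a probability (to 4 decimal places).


Step 1: Calculate posterior odds
Posterior odds = Prior odds × LR
               = 1.83 × 6.15
               = 11.25

Step 2: Convert to probability
P(H|E) = Posterior odds / (1 + Posterior odds)
       = 11.25 / (1 + 11.25)
       = 11.25 / 12.25
       = 0.9184

The evidence increased P(H) from 0.6466 to 0.9184.


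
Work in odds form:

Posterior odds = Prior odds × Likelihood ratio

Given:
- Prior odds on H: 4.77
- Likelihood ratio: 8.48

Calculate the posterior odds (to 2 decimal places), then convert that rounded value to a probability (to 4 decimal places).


Step 1: Calculate posterior odds
Posterior odds = Prior odds × LR
               = 4.77 × 8.48
               = 40.45

Step 2: Convert to probability
P(H|E) = Posterior odds / (1 + Posterior odds)
       = 40.45 / (1 + 40.45)
       = 40.45 / 41.45
       = 0.9759

The evidence increased P(H) from 0.8267 to 0.9759.


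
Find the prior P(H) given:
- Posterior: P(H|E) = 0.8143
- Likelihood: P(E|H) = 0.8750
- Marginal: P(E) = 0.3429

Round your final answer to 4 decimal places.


From Bayes' theorem: P(H|E) = P(E|H) × P(H) / P(E)

Rearranging for P(H):
P(H) = P(H|E) × P(E) / P(E|H)
     = 0.8143 × 0.3429 / 0.8750
     = 0.27922347 / 0.8750
     = 0.3191


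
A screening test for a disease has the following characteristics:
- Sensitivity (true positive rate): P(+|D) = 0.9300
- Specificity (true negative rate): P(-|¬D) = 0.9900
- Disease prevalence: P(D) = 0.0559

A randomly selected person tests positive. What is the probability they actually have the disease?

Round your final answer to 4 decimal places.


Let D = has disease, + = positive test

Given:
- P(D) = 0.0559 (prevalence)
- P(+|D) = 0.9300 (sensitivity)
- P(-|¬D) = 0.9900 (specificity)
- P(+|¬D) = 0.0100 (false positive rate = 1 - specificity)

Step 1: Find P(+)
P(+) = P(+|D)P(D) + P(+|¬D)P(¬D)
     = 0.9300 × 0.0559 + 0.0100 × 0.9441
     = 0.05198700 + 0.00944100
     = 0.06142800

Step 2: Apply Bayes' theorem for P(D|+)
P(D|+) = P(+|D)P(D) / P(+)
       = 0.05198700 / 0.06142800
       = 0.8463


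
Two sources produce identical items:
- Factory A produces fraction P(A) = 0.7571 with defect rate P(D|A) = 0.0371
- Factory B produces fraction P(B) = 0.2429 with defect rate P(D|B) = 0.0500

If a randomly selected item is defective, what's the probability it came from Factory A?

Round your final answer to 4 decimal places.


Let A = from Factory A, D = defective

Given:
- P(A) = 0.7571, P(B) = 0.2429
- P(D|A) = 0.0371, P(D|B) = 0.0500

Step 1: Find P(D)
P(D) = P(D|A)P(A) + P(D|B)P(B)
     = 0.0371 × 0.7571 + 0.0500 × 0.2429
     = 0.02808841 + 0.01214500
     = 0.04023341

Step 2: Apply Bayes' theorem
P(A|D) = P(D|A)P(A) / P(D)
       = 0.02808841 / 0.04023341
       = 0.6981


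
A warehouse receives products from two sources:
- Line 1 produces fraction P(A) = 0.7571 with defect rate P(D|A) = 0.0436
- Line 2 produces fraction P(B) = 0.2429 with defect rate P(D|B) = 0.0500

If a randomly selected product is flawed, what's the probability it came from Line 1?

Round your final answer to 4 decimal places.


Let A = from Line 1, D = flawed

Given:
- P(A) = 0.7571, P(B) = 0.2429
- P(D|A) = 0.0436, P(D|B) = 0.0500

Step 1: Find P(D)
P(D) = P(D|A)P(A) + P(D|B)P(B)
     = 0.0436 × 0.7571 + 0.0500 × 0.2429
     = 0.03300956 + 0.01214500
     = 0.04515456

Step 2: Apply Bayes' theorem
P(A|D) = P(D|A)P(A) / P(D)
       = 0.03300956 / 0.04515456
       = 0.7310


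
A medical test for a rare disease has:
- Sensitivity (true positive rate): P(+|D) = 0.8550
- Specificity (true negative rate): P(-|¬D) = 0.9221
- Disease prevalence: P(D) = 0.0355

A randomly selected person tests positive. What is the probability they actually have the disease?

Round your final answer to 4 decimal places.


Let D = has disease, + = positive test

Given:
- P(D) = 0.0355 (prevalence)
- P(+|D) = 0.8550 (sensitivity)
- P(-|¬D) = 0.9221 (specificity)
- P(+|¬D) = 0.0779 (false positive rate = 1 - specificity)

Step 1: Find P(+)
P(+) = P(+|D)P(D) + P(+|¬D)P(¬D)
     = 0.8550 × 0.0355 + 0.0779 × 0.9645
     = 0.03035250 + 0.07513455
     = 0.10548705

Step 2: Apply Bayes' theorem for P(D|+)
P(D|+) = P(+|D)P(D) / P(+)
       = 0.03035250 / 0.10548705
       = 0.2877


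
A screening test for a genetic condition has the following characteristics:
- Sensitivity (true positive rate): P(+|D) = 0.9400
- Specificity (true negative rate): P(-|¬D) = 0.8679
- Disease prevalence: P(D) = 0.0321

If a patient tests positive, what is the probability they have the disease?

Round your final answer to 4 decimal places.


Let D = has disease, + = positive test

Given:
- P(D) = 0.0321 (prevalence)
- P(+|D) = 0.9400 (sensitivity)
- P(-|¬D) = 0.8679 (specificity)
- P(+|¬D) = 0.1321 (false positive rate = 1 - specificity)

Step 1: Find P(+)
P(+) = P(+|D)P(D) + P(+|¬D)P(¬D)
     = 0.9400 × 0.0321 + 0.1321 × 0.9679
     = 0.03017400 + 0.12785959
     = 0.15803359

Step 2: Apply Bayes' theorem for P(D|+)
P(D|+) = P(+|D)P(D) / P(+)
       = 0.03017400 / 0.15803359
       = 0.1909


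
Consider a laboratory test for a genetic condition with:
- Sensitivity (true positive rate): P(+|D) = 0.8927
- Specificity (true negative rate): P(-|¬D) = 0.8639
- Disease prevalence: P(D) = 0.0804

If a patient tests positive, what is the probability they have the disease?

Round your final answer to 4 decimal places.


Let D = has disease, + = positive test

Given:
- P(D) = 0.0804 (prevalence)
- P(+|D) = 0.8927 (sensitivity)
- P(-|¬D) = 0.8639 (specificity)
- P(+|¬D) = 0.1361 (false positive rate = 1 - specificity)

Step 1: Find P(+)
P(+) = P(+|D)P(D) + P(+|¬D)P(¬D)
     = 0.8927 × 0.0804 + 0.1361 × 0.9196
     = 0.07177308 + 0.12515756
     = 0.19693064

Step 2: Apply Bayes' theorem for P(D|+)
P(D|+) = P(+|D)P(D) / P(+)
       = 0.07177308 / 0.19693064
       = 0.3645


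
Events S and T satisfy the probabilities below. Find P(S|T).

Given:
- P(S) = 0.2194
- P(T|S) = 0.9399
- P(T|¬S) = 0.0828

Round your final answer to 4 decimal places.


Bayes' theorem: P(S|T) = P(T|S) × P(S) / P(T)

Step 1: Calculate P(T) using law of total probability
P(T) = P(T|S)P(S) + P(T|¬S)P(¬S)
     = 0.9399 × 0.2194 + 0.0828 × 0.7806
     = 0.20621406 + 0.06463368
     = 0.27084774

Step 2: Apply Bayes' theorem
P(S|T) = P(T|S) × P(S) / P(T)
       = 0.20621406 / 0.27084774
       = 0.7614


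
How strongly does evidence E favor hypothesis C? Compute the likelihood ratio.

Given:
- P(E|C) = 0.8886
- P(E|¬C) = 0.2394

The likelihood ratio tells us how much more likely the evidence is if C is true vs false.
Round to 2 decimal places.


Likelihood Ratio (LR) = P(E|C) / P(E|¬C)

LR = 0.8886 / 0.2394
   = 3.71

The evidence is 3.71 times more likely if C is true than if C is false.
LR > 1, so observing E raises the odds in favor of C.


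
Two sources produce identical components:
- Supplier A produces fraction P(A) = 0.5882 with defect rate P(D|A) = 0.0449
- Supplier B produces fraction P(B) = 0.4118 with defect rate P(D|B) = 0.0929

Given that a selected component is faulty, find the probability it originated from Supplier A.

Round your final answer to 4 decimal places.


Let A = from Supplier A, D = faulty

Given:
- P(A) = 0.5882, P(B) = 0.4118
- P(D|A) = 0.0449, P(D|B) = 0.0929

Step 1: Find P(D)
P(D) = P(D|A)P(A) + P(D|B)P(B)
     = 0.0449 × 0.5882 + 0.0929 × 0.4118
     = 0.02641018 + 0.03825622
     = 0.06466640

Step 2: Apply Bayes' theorem
P(A|D) = P(D|A)P(A) / P(D)
       = 0.02641018 / 0.06466640
       = 0.4084


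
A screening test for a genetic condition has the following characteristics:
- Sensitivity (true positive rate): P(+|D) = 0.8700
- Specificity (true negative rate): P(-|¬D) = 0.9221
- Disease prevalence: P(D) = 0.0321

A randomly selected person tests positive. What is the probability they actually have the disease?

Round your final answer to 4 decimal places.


Let D = has disease, + = positive test

Given:
- P(D) = 0.0321 (prevalence)
- P(+|D) = 0.8700 (sensitivity)
- P(-|¬D) = 0.9221 (specificity)
- P(+|¬D) = 0.0779 (false positive rate = 1 - specificity)

Step 1: Find P(+)
P(+) = P(+|D)P(D) + P(+|¬D)P(¬D)
     = 0.8700 × 0.0321 + 0.0779 × 0.9679
     = 0.02792700 + 0.07539941
     = 0.10332641

Step 2: Apply Bayes' theorem for P(D|+)
P(D|+) = P(+|D)P(D) / P(+)
       = 0.02792700 / 0.10332641
       = 0.2703


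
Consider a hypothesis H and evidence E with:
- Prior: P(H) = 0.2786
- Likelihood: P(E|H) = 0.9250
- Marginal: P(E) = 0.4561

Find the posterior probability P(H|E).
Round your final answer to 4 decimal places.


Using Bayes' theorem:

P(H|E) = P(E|H) × P(H) / P(E)
       = 0.9250 × 0.2786 / 0.4561
       = 0.25770500 / 0.4561
       = 0.5650

The evidence strengthens our belief in H.
Prior: 0.2786 → Posterior: 0.5650


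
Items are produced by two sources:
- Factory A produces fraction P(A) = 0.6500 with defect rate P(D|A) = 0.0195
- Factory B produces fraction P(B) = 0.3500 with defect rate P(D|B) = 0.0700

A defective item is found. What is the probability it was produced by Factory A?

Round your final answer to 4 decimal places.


Let A = from Factory A, D = defective

Given:
- P(A) = 0.6500, P(B) = 0.3500
- P(D|A) = 0.0195, P(D|B) = 0.0700

Step 1: Find P(D)
P(D) = P(D|A)P(A) + P(D|B)P(B)
     = 0.0195 × 0.6500 + 0.0700 × 0.3500
     = 0.01267500 + 0.02450000
     = 0.03717500

Step 2: Apply Bayes' theorem
P(A|D) = P(D|A)P(A) / P(D)
       = 0.01267500 / 0.03717500
       = 0.3410


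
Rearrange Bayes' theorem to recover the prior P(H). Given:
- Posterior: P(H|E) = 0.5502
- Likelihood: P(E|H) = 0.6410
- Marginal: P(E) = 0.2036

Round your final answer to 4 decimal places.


From Bayes' theorem: P(H|E) = P(E|H) × P(H) / P(E)

Rearranging for P(H):
P(H) = P(H|E) × P(E) / P(E|H)
     = 0.5502 × 0.2036 / 0.6410
     = 0.11202072 / 0.6410
     = 0.1748


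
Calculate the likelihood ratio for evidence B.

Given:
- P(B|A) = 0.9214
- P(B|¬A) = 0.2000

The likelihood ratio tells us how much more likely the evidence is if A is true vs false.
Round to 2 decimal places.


Likelihood Ratio (LR) = P(B|A) / P(B|¬A)

LR = 0.9214 / 0.2000
   = 4.61

The evidence is 4.61 times more likely if A is true than if A is false.
Because LR exceeds 1, B is evidence for A.


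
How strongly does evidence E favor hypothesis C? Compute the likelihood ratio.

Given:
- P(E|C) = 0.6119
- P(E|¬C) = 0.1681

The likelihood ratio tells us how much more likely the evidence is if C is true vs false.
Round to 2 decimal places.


Likelihood Ratio (LR) = P(E|C) / P(E|¬C)

LR = 0.6119 / 0.1681
   = 3.64

The evidence is 3.64 times more likely if C is true than if C is false.
Because LR exceeds 1, E is evidence for C.


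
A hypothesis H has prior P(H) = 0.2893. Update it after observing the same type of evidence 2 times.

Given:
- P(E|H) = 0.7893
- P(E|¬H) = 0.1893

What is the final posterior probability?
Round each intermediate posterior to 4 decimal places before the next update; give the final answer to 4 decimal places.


Sequential Bayesian updating:

Initial prior: P(H) = 0.2893

Update 1:
  P(E) = 0.7893 × 0.2893 + 0.1893 × 0.7107 = 0.22834449 + 0.13453551 = 0.36288000
  P(H|E) = 0.22834449 / 0.36288000 = 0.6293

Update 2:
  P(E) = 0.7893 × 0.6293 + 0.1893 × 0.3707 = 0.49670649 + 0.07017351 = 0.56688000
  P(H|E) = 0.49670649 / 0.56688000 = 0.8762

Final posterior: 0.8762


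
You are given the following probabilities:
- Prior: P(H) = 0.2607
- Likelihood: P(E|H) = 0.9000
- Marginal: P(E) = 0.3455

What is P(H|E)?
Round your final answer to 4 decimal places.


Using Bayes' theorem:

P(H|E) = P(E|H) × P(H) / P(E)
       = 0.9000 × 0.2607 / 0.3455
       = 0.23463000 / 0.3455
       = 0.6791

The evidence strengthens our belief in H.
Prior: 0.2607 → Posterior: 0.6791


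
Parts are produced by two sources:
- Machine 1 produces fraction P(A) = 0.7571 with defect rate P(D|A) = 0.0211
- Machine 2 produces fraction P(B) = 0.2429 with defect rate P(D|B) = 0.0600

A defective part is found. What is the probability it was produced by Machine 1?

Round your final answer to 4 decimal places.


Let A = from Machine 1, D = defective

Given:
- P(A) = 0.7571, P(B) = 0.2429
- P(D|A) = 0.0211, P(D|B) = 0.0600

Step 1: Find P(D)
P(D) = P(D|A)P(A) + P(D|B)P(B)
     = 0.0211 × 0.7571 + 0.0600 × 0.2429
     = 0.01597481 + 0.01457400
     = 0.03054881

Step 2: Apply Bayes' theorem
P(A|D) = P(D|A)P(A) / P(D)
       = 0.01597481 / 0.03054881
       = 0.5229


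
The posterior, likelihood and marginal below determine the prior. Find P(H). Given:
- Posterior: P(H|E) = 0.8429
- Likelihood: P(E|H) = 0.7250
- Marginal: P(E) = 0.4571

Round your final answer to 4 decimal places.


From Bayes' theorem: P(H|E) = P(E|H) × P(H) / P(E)

Rearranging for P(H):
P(H) = P(H|E) × P(E) / P(E|H)
     = 0.8429 × 0.4571 / 0.7250
     = 0.38528959 / 0.7250
     = 0.5314


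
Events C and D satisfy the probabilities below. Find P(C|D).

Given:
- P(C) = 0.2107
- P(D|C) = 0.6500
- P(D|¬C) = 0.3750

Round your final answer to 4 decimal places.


Bayes' theorem: P(C|D) = P(D|C) × P(C) / P(D)

Step 1: Calculate P(D) using law of total probability
P(D) = P(D|C)P(C) + P(D|¬C)P(¬C)
     = 0.6500 × 0.2107 + 0.3750 × 0.7893
     = 0.13695500 + 0.29598750
     = 0.43294250

Step 2: Apply Bayes' theorem
P(C|D) = P(D|C) × P(C) / P(D)
       = 0.13695500 / 0.43294250
       = 0.3163


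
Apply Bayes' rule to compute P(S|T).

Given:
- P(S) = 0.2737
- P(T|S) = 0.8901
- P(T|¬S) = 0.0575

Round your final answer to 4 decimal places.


Bayes' theorem: P(S|T) = P(T|S) × P(S) / P(T)

Step 1: Calculate P(T) using law of total probability
P(T) = P(T|S)P(S) + P(T|¬S)P(¬S)
     = 0.8901 × 0.2737 + 0.0575 × 0.7263
     = 0.24362037 + 0.04176225
     = 0.28538262

Step 2: Apply Bayes' theorem
P(S|T) = P(T|S) × P(S) / P(T)
       = 0.24362037 / 0.28538262
       = 0.8537


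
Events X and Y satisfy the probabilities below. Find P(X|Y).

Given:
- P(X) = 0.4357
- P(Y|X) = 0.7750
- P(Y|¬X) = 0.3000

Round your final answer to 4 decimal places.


Bayes' theorem: P(X|Y) = P(Y|X) × P(X) / P(Y)

Step 1: Calculate P(Y) using law of total probability
P(Y) = P(Y|X)P(X) + P(Y|¬X)P(¬X)
     = 0.7750 × 0.4357 + 0.3000 × 0.5643
     = 0.33766750 + 0.16929000
     = 0.50695750

Step 2: Apply Bayes' theorem
P(X|Y) = P(Y|X) × P(X) / P(Y)
       = 0.33766750 / 0.50695750
       = 0.6661


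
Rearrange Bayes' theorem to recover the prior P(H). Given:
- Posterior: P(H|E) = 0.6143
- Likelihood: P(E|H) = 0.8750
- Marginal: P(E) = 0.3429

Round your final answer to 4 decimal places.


From Bayes' theorem: P(H|E) = P(E|H) × P(H) / P(E)

Rearranging for P(H):
P(H) = P(H|E) × P(E) / P(E|H)
     = 0.6143 × 0.3429 / 0.8750
     = 0.21064347 / 0.8750
     = 0.2407


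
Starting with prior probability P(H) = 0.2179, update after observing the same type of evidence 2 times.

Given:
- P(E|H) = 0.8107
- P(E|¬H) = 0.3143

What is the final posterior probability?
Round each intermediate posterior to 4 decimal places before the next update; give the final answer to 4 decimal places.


Sequential Bayesian updating:

Initial prior: P(H) = 0.2179

Update 1:
  P(E) = 0.8107 × 0.2179 + 0.3143 × 0.7821 = 0.17665153 + 0.24581403 = 0.42246556
  P(H|E) = 0.17665153 / 0.42246556 = 0.4181

Update 2:
  P(E) = 0.8107 × 0.4181 + 0.3143 × 0.5819 = 0.33895367 + 0.18289117 = 0.52184484
  P(H|E) = 0.33895367 / 0.52184484 = 0.6495

Final posterior: 0.6495


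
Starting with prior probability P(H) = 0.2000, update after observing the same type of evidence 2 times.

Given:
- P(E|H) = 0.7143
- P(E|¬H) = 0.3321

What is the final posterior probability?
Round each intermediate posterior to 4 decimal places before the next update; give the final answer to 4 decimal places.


Sequential Bayesian updating:

Initial prior: P(H) = 0.2000

Update 1:
  P(E) = 0.7143 × 0.2000 + 0.3321 × 0.8000 = 0.14286000 + 0.26568000 = 0.40854000
  P(H|E) = 0.14286000 / 0.40854000 = 0.3497

Update 2:
  P(E) = 0.7143 × 0.3497 + 0.3321 × 0.6503 = 0.24979071 + 0.21596463 = 0.46575534
  P(H|E) = 0.24979071 / 0.46575534 = 0.5363

Final posterior: 0.5363


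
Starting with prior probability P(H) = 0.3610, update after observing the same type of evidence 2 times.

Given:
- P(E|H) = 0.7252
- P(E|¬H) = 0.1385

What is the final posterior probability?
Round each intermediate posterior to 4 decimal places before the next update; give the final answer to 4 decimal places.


Sequential Bayesian updating:

Initial prior: P(H) = 0.3610

Update 1:
  P(E) = 0.7252 × 0.3610 + 0.1385 × 0.6390 = 0.26179720 + 0.08850150 = 0.35029870
  P(H|E) = 0.26179720 / 0.35029870 = 0.7474

Update 2:
  P(E) = 0.7252 × 0.7474 + 0.1385 × 0.2526 = 0.54201448 + 0.03498510 = 0.57699958
  P(H|E) = 0.54201448 / 0.57699958 = 0.9394

Final posterior: 0.9394


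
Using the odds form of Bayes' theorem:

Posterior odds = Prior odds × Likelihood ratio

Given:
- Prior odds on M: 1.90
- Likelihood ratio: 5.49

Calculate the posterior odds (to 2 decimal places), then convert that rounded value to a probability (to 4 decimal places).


Step 1: Calculate posterior odds
Posterior odds = Prior odds × LR
               = 1.90 × 5.49
               = 10.43

Step 2: Convert to probability
P(M|E) = Posterior odds / (1 + Posterior odds)
       = 10.43 / (1 + 10.43)
       = 10.43 / 11.43
       = 0.9125

The evidence increased P(M) from 0.6552 to 0.9125.


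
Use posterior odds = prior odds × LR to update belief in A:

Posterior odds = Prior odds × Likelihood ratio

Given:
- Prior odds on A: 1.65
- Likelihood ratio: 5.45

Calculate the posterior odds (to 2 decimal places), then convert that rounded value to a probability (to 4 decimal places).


Step 1: Calculate posterior odds
Posterior odds = Prior odds × LR
               = 1.65 × 5.45
               = 8.99

Step 2: Convert to probability
P(A|E) = Posterior odds / (1 + Posterior odds)
       = 8.99 / (1 + 8.99)
       = 8.99 / 9.99
       = 0.8999

The evidence increased P(A) from 0.6226 to 0.8999.


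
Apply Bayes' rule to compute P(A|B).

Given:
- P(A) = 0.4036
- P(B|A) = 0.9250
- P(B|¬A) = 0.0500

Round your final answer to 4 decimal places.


Bayes' theorem: P(A|B) = P(B|A) × P(A) / P(B)

Step 1: Calculate P(B) using law of total probability
P(B) = P(B|A)P(A) + P(B|¬A)P(¬A)
     = 0.9250 × 0.4036 + 0.0500 × 0.5964
     = 0.37333000 + 0.02982000
     = 0.40315000

Step 2: Apply Bayes' theorem
P(A|B) = P(B|A) × P(A) / P(B)
       = 0.37333000 / 0.40315000
       = 0.9260


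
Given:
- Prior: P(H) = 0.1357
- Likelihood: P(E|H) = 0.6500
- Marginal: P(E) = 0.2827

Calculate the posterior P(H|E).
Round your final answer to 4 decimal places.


Using Bayes' theorem:

P(H|E) = P(E|H) × P(H) / P(E)
       = 0.6500 × 0.1357 / 0.2827
       = 0.08820500 / 0.2827
       = 0.3120

The evidence strengthens our belief in H.
Prior: 0.1357 → Posterior: 0.3120


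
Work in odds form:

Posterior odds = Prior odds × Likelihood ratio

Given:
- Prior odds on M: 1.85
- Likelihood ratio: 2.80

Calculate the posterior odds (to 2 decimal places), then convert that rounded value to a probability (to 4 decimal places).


Step 1: Calculate posterior odds
Posterior odds = Prior odds × LR
               = 1.85 × 2.80
               = 5.18

Step 2: Convert to probability
P(M|E) = Posterior odds / (1 + Posterior odds)
       = 5.18 / (1 + 5.18)
       = 5.18 / 6.18
       = 0.8382

The evidence increased P(M) from 0.6491 to 0.8382.


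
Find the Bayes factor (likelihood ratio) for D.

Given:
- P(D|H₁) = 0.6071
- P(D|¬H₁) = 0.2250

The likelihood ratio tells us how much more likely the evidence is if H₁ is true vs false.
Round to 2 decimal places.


Likelihood Ratio (LR) = P(D|H₁) / P(D|¬H₁)

LR = 0.6071 / 0.2250
   = 2.70

The evidence is 2.70 times more likely if H₁ is true than if H₁ is false.
LR > 1, so observing D raises the odds in favor of H₁.


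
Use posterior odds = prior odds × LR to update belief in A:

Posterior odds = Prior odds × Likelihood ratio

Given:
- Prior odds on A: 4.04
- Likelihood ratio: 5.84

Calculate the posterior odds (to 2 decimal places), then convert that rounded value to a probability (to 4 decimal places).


Step 1: Calculate posterior odds
Posterior odds = Prior odds × LR
               = 4.04 × 5.84
               = 23.59

Step 2: Convert to probability
P(A|E) = Posterior odds / (1 + Posterior odds)
       = 23.59 / (1 + 23.59)
       = 23.59 / 24.59
       = 0.9593

The evidence increased P(A) from 0.8016 to 0.9593.


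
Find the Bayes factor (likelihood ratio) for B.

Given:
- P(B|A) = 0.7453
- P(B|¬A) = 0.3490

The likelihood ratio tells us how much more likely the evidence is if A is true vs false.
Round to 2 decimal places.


Likelihood Ratio (LR) = P(B|A) / P(B|¬A)

LR = 0.7453 / 0.3490
   = 2.14

The evidence is 2.14 times more likely if A is true than if A is false.
Because LR exceeds 1, B is evidence for A.


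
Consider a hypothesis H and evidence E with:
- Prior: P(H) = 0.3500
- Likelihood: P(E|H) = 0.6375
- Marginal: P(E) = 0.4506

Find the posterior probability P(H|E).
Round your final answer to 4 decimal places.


Using Bayes' theorem:

P(H|E) = P(E|H) × P(H) / P(E)
       = 0.6375 × 0.3500 / 0.4506
       = 0.22312500 / 0.4506
       = 0.4952

The evidence strengthens our belief in H.
Prior: 0.3500 → Posterior: 0.4952


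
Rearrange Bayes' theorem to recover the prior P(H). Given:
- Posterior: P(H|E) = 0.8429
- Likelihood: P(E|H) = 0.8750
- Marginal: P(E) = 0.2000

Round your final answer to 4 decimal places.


From Bayes' theorem: P(H|E) = P(E|H) × P(H) / P(E)

Rearranging for P(H):
P(H) = P(H|E) × P(E) / P(E|H)
     = 0.8429 × 0.2000 / 0.8750
     = 0.16858000 / 0.8750
     = 0.1927


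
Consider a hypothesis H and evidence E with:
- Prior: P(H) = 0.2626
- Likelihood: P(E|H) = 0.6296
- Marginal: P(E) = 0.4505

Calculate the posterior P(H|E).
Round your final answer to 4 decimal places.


Using Bayes' theorem:

P(H|E) = P(E|H) × P(H) / P(E)
       = 0.6296 × 0.2626 / 0.4505
       = 0.16533296 / 0.4505
       = 0.3670

The evidence strengthens our belief in H.
Prior: 0.2626 → Posterior: 0.3670


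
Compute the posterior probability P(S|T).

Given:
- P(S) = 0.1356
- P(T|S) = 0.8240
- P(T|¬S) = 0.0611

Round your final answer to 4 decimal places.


Bayes' theorem: P(S|T) = P(T|S) × P(S) / P(T)

Step 1: Calculate P(T) using law of total probability
P(T) = P(T|S)P(S) + P(T|¬S)P(¬S)
     = 0.8240 × 0.1356 + 0.0611 × 0.8644
     = 0.11173440 + 0.05281484
     = 0.16454924

Step 2: Apply Bayes' theorem
P(S|T) = P(T|S) × P(S) / P(T)
       = 0.11173440 / 0.16454924
       = 0.6790


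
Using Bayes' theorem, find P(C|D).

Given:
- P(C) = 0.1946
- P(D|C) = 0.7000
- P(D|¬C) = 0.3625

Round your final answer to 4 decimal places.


Bayes' theorem: P(C|D) = P(D|C) × P(C) / P(D)

Step 1: Calculate P(D) using law of total probability
P(D) = P(D|C)P(C) + P(D|¬C)P(¬C)
     = 0.7000 × 0.1946 + 0.3625 × 0.8054
     = 0.13622000 + 0.29195750
     = 0.42817750

Step 2: Apply Bayes' theorem
P(C|D) = P(D|C) × P(C) / P(D)
       = 0.13622000 / 0.42817750
       = 0.3181


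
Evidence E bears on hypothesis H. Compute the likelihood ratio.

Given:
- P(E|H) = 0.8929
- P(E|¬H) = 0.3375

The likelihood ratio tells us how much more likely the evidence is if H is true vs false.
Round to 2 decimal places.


Likelihood Ratio (LR) = P(E|H) / P(E|¬H)

LR = 0.8929 / 0.3375
   = 2.65

The evidence is 2.65 times more likely if H is true than if H is false.
Since LR > 1, the evidence supports H over ¬H.


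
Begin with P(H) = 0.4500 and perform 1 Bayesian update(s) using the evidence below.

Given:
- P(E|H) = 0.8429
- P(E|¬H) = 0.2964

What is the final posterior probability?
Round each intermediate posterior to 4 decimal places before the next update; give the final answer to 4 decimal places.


Sequential Bayesian updating:

Initial prior: P(H) = 0.4500

Update 1:
  P(E) = 0.8429 × 0.4500 + 0.2964 × 0.5500 = 0.37930500 + 0.16302000 = 0.54232500
  P(H|E) = 0.37930500 / 0.54232500 = 0.6994

Final posterior: 0.6994
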